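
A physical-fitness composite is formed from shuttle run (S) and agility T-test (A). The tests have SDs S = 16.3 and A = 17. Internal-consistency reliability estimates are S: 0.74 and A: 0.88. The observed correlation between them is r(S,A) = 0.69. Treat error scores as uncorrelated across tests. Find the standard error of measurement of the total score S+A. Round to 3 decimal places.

Var(total) = 554.69 + 382.398 = 937.088.
True-score variance = 450.931 + 382.398 = 833.329, so reliability = 0.8893.
Error variance = 937.088 − 833.329 = 103.759; SEM = √103.759 = 10.186.

10.186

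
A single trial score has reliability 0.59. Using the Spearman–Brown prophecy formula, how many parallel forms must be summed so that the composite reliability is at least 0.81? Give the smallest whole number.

3

k ≥ ρ*(1−ρ₁)/(ρ₁(1−ρ*)) = 0.81·0.41 / (0.59·0.19) = 2.963.
Smallest integer k = 3.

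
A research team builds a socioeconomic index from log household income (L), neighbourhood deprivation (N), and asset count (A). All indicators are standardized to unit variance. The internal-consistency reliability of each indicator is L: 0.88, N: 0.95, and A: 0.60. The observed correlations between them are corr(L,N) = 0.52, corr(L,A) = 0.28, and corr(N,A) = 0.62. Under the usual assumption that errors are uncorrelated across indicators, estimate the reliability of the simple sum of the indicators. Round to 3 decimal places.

Var(L+N+A) = 3 + 2·[0.52 + 0.28 + 0.62] = 3 + 2.84 = 5.84.
With uncorrelated errors the cross-covariances are all true-score covariance, so they carry over unchanged; only the diagonal terms shrink to ρᵢσᵢ².
True-score variance = [0.88 + 0.95 + 0.60] + 2.84 = 2.43 + 2.84 = 5.27.
Reliability = 5.27 / 5.84 = 0.902.

0.902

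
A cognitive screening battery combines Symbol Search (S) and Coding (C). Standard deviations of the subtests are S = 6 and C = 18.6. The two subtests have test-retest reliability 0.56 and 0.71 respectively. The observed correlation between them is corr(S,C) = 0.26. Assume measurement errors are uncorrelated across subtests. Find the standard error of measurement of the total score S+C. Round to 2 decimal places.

10.78

Var(total) = 381.96 + 58.032 = 439.992.
True-score variance = 265.792 + 58.032 = 323.824, so reliability = 0.7360.
Error variance = 439.992 − 323.824 = 116.168; SEM = √116.168 = 10.78.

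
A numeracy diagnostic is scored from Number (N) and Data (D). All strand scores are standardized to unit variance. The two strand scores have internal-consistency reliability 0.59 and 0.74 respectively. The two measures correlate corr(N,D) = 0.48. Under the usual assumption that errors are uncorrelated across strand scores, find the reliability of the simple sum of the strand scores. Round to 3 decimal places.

0.774

Var(N+D) = 2 + 2·[0.48] = 2 + 0.96 = 2.96.
Under uncorrelated errors the observed covariances equal the true-score covariances, so only the own-variance terms attenuate.
True-score variance = [0.59 + 0.74] + 0.96 = 1.33 + 0.96 = 2.29.
Reliability = 2.29 / 2.96 = 0.774.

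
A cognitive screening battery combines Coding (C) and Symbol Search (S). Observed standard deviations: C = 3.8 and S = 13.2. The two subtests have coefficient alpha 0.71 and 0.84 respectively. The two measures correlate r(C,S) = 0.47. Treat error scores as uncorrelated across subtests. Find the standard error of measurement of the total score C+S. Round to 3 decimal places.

Var(total) = 188.68 + 47.1504 = 235.83.
True-score variance = 156.614 + 47.1504 = 203.764, so reliability = 0.8640.
Error variance = 235.83 − 203.764 = 32.066; SEM = √32.066 = 5.663.

5.663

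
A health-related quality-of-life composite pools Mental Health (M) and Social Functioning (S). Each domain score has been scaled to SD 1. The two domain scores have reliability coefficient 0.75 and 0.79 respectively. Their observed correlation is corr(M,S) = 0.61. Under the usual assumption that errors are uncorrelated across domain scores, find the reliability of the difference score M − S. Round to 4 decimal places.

Var(M−S) = 1 + 1 − 2·0.61 = 2 − 1.22 = 0.78.
Because errors are independent across components, Cov(Tᵢ,Tⱼ) = Cov(Xᵢ,Xⱼ); the off-diagonal part of the true-score variance is the same as above.
True-score variance = [0.75 + 0.79] − 1.22 = 1.54 − 1.22 = 0.32.
Reliability = 0.32 / 0.78 = 0.4103.

0.4103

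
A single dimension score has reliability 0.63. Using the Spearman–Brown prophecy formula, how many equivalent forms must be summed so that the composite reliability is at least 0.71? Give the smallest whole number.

k ≥ ρ*(1−ρ₁)/(ρ₁(1−ρ*)) = 0.71·0.37 / (0.63·0.29) = 1.438.
Smallest integer k = 2.

2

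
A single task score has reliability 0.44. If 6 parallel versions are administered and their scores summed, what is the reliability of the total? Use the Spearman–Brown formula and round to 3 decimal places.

ρ_k = kρ / (1 + (k−1)ρ) = 6·0.44 / (1 + 5·0.44) = 2.640 / 3.200 = 0.825.

0.825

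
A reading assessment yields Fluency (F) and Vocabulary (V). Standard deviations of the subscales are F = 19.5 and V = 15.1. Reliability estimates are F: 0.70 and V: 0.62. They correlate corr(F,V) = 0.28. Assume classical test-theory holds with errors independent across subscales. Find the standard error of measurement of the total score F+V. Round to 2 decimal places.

Var(total) = 608.26 + 164.892 = 773.152.
True-score variance = 407.541 + 164.892 = 572.433, so reliability = 0.7404.
Error variance = 773.152 − 572.433 = 200.719; SEM = √200.719 = 14.17.

14.17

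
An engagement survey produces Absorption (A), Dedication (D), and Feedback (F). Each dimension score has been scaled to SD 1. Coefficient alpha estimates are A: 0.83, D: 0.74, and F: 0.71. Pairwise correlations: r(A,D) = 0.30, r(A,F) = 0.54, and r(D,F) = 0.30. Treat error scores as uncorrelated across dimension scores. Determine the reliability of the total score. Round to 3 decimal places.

0.864

Var(A+D+F) = 3 + 2·[0.30 + 0.54 + 0.30] = 3 + 2.28 = 5.28.
Because errors are independent across components, Cov(Tᵢ,Tⱼ) = Cov(Xᵢ,Xⱼ); the off-diagonal part of the true-score variance is the same as above.
True-score variance = [0.83 + 0.74 + 0.71] + 2.28 = 2.28 + 2.28 = 4.56.
Reliability = 4.56 / 5.28 = 0.864.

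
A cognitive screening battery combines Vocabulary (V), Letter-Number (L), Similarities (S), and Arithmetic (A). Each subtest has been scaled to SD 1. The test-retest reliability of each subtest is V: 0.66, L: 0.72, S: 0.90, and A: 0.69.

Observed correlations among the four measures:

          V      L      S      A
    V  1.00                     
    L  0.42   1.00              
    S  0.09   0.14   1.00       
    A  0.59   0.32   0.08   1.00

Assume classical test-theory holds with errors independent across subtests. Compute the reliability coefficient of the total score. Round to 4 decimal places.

0.8585

Var(V+L+S+A) = 4 + 2·[0.42 + 0.09 + 0.59 + 0.14 + 0.32 + 0.08] = 4 + 3.28 = 7.28.
Under uncorrelated errors the observed covariances equal the true-score covariances, so only the own-variance terms attenuate.
True-score variance = [0.66 + 0.72 + 0.90 + 0.69] + 3.28 = 2.97 + 3.28 = 6.25.
Reliability = 6.25 / 7.28 = 0.8585.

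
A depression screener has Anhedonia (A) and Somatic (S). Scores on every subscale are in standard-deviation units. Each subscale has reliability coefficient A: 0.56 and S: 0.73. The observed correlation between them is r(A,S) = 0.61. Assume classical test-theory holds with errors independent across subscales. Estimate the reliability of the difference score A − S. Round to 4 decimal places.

Var(A−S) = 1 + 1 − 2·0.61 = 2 − 1.22 = 0.78.
With uncorrelated errors the cross-covariances are all true-score covariance, so they carry over unchanged; only the diagonal terms shrink to ρᵢσᵢ².
True-score variance = [0.56 + 0.73] − 1.22 = 1.29 − 1.22 = 0.07.
Reliability = 0.07 / 0.78 = 0.0897.

0.0897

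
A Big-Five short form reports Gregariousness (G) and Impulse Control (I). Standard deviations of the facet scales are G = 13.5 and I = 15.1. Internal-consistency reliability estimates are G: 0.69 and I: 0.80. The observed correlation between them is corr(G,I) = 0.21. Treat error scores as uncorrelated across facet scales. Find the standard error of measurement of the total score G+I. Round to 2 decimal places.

Var(total) = 410.26 + 85.617 = 495.877.
True-score variance = 308.161 + 85.617 = 393.778, so reliability = 0.7941.
Error variance = 495.877 − 393.778 = 102.099; SEM = √102.099 = 10.10.

10.10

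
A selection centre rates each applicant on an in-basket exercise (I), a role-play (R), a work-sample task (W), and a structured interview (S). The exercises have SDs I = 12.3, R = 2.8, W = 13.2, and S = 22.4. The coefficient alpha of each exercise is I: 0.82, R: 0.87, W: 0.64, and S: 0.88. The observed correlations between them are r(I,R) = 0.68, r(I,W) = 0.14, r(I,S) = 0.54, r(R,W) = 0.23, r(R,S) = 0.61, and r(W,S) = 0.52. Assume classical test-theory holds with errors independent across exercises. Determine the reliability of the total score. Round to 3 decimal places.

0.907

Var(I+R+W+S) = 12.3² + 2.8² + 13.2² + 22.4² + 2·[12.3·2.8·0.68 + 12.3·13.2·0.14 + 12.3·22.4·0.54 + 2.8·13.2·0.23 + 2.8·22.4·0.61 + 13.2·22.4·0.52] = 835.13 + 790.888 = 1626.02.
With uncorrelated errors the cross-covariances are all true-score covariance, so they carry over unchanged; only the diagonal terms shrink to ρᵢσᵢ².
True-score variance = [12.3²·0.82 + 2.8²·0.87 + 13.2²·0.64 + 22.4²·0.88] + 790.888 = 683.941 + 790.888 = 1474.83.
Reliability = 1474.83 / 1626.02 = 0.907.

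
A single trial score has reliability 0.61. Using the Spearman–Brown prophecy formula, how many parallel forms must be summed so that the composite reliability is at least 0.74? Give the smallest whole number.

2

k ≥ ρ*(1−ρ₁)/(ρ₁(1−ρ*)) = 0.74·0.39 / (0.61·0.26) = 1.820.
Smallest integer k = 2.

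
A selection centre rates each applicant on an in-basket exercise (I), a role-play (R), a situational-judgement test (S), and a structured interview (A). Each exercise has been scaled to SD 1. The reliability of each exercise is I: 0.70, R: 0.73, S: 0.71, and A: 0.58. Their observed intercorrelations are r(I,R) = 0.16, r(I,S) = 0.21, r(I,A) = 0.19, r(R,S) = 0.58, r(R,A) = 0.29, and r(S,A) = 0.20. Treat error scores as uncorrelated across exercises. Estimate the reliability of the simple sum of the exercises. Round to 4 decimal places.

0.8237

Var(I+R+S+A) = 4 + 2·[0.16 + 0.21 + 0.19 + 0.58 + 0.29 + 0.20] = 4 + 3.26 = 7.26.
Because errors are independent across components, Cov(Tᵢ,Tⱼ) = Cov(Xᵢ,Xⱼ); the off-diagonal part of the true-score variance is the same as above.
True-score variance = [0.70 + 0.73 + 0.71 + 0.58] + 3.26 = 2.72 + 3.26 = 5.98.
Reliability = 5.98 / 7.26 = 0.8237.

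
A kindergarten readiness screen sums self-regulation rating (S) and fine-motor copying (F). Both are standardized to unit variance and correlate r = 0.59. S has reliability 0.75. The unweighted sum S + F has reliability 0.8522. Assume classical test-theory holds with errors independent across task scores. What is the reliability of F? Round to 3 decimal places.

Var(S+F) = 2 + 2·0.59 = 3.180.
True-score variance = ρ_S + ρ_F + 2·0.59, so 0.8522 = (0.75 + ρ_F + 1.18) / 3.180.
ρ_F = 0.8522·3.180 − 0.75 − 1.18 = 0.780.

0.780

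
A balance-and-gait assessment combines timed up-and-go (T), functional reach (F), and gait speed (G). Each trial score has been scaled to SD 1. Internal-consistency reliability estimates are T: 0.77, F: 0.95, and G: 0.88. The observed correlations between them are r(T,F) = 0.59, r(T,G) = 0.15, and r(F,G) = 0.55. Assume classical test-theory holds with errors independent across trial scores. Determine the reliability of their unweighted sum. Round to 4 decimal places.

0.9283

Var(T+F+G) = 3 + 2·[0.59 + 0.15 + 0.55] = 3 + 2.58 = 5.58.
Under uncorrelated errors the observed covariances equal the true-score covariances, so only the own-variance terms attenuate.
True-score variance = [0.77 + 0.95 + 0.88] + 2.58 = 2.6 + 2.58 = 5.18.
Reliability = 5.18 / 5.58 = 0.9283.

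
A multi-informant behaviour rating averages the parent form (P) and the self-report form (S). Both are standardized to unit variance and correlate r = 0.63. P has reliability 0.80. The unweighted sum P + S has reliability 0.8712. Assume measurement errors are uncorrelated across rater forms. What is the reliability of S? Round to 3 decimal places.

Var(P+S) = 2 + 2·0.63 = 3.260.
True-score variance = ρ_P + ρ_S + 2·0.63, so 0.8712 = (0.80 + ρ_S + 1.26) / 3.260.
ρ_S = 0.8712·3.260 − 0.80 − 1.26 = 0.780.

0.780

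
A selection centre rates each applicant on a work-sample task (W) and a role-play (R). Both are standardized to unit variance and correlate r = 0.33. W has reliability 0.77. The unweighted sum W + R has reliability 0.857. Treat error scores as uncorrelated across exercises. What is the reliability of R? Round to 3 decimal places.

0.850

Var(W+R) = 2 + 2·0.33 = 2.660.
True-score variance = ρ_W + ρ_R + 2·0.33, so 0.857 = (0.77 + ρ_R + 0.66) / 2.660.
ρ_R = 0.857·2.660 − 0.77 − 0.66 = 0.850.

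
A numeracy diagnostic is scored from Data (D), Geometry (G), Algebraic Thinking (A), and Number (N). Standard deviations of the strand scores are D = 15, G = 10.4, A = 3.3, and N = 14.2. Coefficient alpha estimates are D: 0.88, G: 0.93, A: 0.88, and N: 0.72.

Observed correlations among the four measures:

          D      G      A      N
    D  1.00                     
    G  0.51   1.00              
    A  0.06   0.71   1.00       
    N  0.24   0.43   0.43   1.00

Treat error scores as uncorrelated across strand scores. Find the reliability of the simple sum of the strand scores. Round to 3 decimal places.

0.910

Var(D+G+A+N) = 15² + 10.4² + 3.3² + 14.2² + 2·[15·10.4·0.51 + 15·3.3·0.06 + 15·14.2·0.24 + 10.4·3.3·0.71 + 10.4·14.2·0.43 + 3.3·14.2·0.43] = 545.69 + 483.339 = 1029.03.
With uncorrelated errors the cross-covariances are all true-score covariance, so they carry over unchanged; only the diagonal terms shrink to ρᵢσᵢ².
True-score variance = [15²·0.88 + 10.4²·0.93 + 3.3²·0.88 + 14.2²·0.72] + 483.339 = 453.353 + 483.339 = 936.692.
Reliability = 936.692 / 1029.03 = 0.910.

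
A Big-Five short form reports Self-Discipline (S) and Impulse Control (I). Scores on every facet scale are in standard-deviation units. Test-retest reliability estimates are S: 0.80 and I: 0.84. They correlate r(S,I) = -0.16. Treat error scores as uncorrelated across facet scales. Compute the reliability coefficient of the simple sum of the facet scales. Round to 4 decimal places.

Var(S+I) = 2 + 2·[(-0.16)] = 2 − 0.32 = 1.68.
With uncorrelated errors the cross-covariances are all true-score covariance, so they carry over unchanged; only the diagonal terms shrink to ρᵢσᵢ².
True-score variance = [0.80 + 0.84] − 0.32 = 1.64 − 0.32 = 1.32.
Reliability = 1.32 / 1.68 = 0.7857.

0.7857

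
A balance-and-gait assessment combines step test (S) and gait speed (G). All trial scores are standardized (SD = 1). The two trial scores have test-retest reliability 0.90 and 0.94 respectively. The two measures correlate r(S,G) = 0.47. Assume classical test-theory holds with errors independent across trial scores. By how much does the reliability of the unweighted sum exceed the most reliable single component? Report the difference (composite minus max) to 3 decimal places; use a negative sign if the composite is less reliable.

Var(sum) = 2 + 0.94 = 2.94; true-score variance = 1.84 + 0.94 = 2.78; composite reliability = 0.9456.
Max component reliability = 0.9400.
Difference = 0.9456 − 0.9400 = 0.006.

0.006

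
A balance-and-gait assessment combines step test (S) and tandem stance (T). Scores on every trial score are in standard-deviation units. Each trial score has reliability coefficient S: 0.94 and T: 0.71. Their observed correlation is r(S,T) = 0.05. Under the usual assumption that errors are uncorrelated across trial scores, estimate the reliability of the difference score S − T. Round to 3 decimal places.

0.816

Var(S−T) = 1 + 1 − 2·0.05 = 2 − 0.1 = 1.9.
Under uncorrelated errors the observed covariances equal the true-score covariances, so only the own-variance terms attenuate.
True-score variance = [0.94 + 0.71] − 0.1 = 1.65 − 0.1 = 1.55.
Reliability = 1.55 / 1.9 = 0.816.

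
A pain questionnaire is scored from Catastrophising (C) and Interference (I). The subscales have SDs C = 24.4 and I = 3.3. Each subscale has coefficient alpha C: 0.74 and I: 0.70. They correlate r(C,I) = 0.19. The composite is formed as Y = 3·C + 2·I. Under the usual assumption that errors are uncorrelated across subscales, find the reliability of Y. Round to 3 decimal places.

Var(Y) = 3²·24.4² + 2²·3.3² + 2·[6·24.4·3.3·0.19] = 5401.8 + 183.586 = 5585.39.
Under uncorrelated errors the observed covariances equal the true-score covariances, so only the own-variance terms attenuate.
True-score variance = [3²·24.4²·0.74 + 2²·3.3²·0.70] + 183.586 = 3995.59 + 183.586 = 4179.18.
Reliability = 4179.18 / 5585.39 = 0.748.

0.748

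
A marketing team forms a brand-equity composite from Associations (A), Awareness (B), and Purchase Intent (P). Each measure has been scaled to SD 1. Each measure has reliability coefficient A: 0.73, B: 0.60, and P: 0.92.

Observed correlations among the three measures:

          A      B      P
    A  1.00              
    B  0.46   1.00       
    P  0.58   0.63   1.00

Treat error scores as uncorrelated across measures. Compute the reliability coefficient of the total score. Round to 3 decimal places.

0.882

Var(A+B+P) = 3 + 2·[0.46 + 0.58 + 0.63] = 3 + 3.34 = 6.34.
With uncorrelated errors the cross-covariances are all true-score covariance, so they carry over unchanged; only the diagonal terms shrink to ρᵢσᵢ².
True-score variance = [0.73 + 0.60 + 0.92] + 3.34 = 2.25 + 3.34 = 5.59.
Reliability = 5.59 / 6.34 = 0.882.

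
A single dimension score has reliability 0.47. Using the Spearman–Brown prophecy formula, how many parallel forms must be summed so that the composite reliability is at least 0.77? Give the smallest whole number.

4

k ≥ ρ*(1−ρ₁)/(ρ₁(1−ρ*)) = 0.77·0.53 / (0.47·0.23) = 3.775.
Smallest integer k = 4.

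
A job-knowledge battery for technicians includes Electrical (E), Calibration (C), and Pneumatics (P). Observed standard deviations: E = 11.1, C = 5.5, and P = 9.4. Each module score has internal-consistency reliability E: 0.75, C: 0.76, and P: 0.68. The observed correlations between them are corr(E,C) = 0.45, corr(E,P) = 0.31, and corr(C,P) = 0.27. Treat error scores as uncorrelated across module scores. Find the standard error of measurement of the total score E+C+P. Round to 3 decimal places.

8.145

Var(total) = 241.82 + 147.554 = 389.374.
True-score variance = 175.482 + 147.554 = 323.036, so reliability = 0.8296.
Error variance = 389.374 − 323.036 = 66.3377; SEM = √66.3377 = 8.145.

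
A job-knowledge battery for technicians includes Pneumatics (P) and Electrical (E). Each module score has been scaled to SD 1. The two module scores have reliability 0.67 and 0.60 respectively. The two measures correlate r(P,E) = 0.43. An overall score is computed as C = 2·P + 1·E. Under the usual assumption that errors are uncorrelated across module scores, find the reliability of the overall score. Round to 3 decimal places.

0.744

Var(C) = 2² + 1 + 2·[2·0.43] = 5 + 1.72 = 6.72.
With uncorrelated errors the cross-covariances are all true-score covariance, so they carry over unchanged; only the diagonal terms shrink to ρᵢσᵢ².
True-score variance = [2²·0.67 + 0.60] + 1.72 = 3.28 + 1.72 = 5.
Reliability = 5 / 6.72 = 0.744.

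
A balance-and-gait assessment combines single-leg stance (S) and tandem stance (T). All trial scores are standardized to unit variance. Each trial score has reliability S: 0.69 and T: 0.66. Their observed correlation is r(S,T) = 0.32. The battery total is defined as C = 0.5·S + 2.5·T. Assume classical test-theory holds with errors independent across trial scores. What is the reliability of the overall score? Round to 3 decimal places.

0.698

Var(C) = 0.5² + 2.5² + 2·[1.25·0.32] = 6.5 + 0.8 = 7.3.
With uncorrelated errors the cross-covariances are all true-score covariance, so they carry over unchanged; only the diagonal terms shrink to ρᵢσᵢ².
True-score variance = [0.5²·0.69 + 2.5²·0.66] + 0.8 = 4.2975 + 0.8 = 5.0975.
Reliability = 5.0975 / 7.3 = 0.698.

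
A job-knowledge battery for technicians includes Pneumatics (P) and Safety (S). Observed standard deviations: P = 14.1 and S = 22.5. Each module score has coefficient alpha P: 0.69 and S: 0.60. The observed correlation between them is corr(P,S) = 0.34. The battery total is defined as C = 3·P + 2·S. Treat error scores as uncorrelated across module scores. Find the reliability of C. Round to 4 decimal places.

Var(C) = 3²·14.1² + 2²·22.5² + 2·[6·14.1·22.5·0.34] = 3814.29 + 1294.38 = 5108.67.
With uncorrelated errors the cross-covariances are all true-score covariance, so they carry over unchanged; only the diagonal terms shrink to ρᵢσᵢ².
True-score variance = [3²·14.1²·0.69 + 2²·22.5²·0.60] + 1294.38 = 2449.61 + 1294.38 = 3743.99.
Reliability = 3743.99 / 5108.67 = 0.7329.

0.7329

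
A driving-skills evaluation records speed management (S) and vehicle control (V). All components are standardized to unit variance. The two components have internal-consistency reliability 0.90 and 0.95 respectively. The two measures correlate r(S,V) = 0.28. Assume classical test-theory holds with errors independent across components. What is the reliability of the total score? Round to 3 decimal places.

Var(S+V) = 2 + 2·[0.28] = 2 + 0.56 = 2.56.
Under uncorrelated errors the observed covariances equal the true-score covariances, so only the own-variance terms attenuate.
True-score variance = [0.90 + 0.95] + 0.56 = 1.85 + 0.56 = 2.41.
Reliability = 2.41 / 2.56 = 0.941.

0.941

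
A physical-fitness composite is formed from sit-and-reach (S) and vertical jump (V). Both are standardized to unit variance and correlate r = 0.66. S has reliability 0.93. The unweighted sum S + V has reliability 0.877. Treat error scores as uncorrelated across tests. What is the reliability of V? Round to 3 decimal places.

0.662

Var(S+V) = 2 + 2·0.66 = 3.320.
True-score variance = ρ_S + ρ_V + 2·0.66, so 0.877 = (0.93 + ρ_V + 1.32) / 3.320.
ρ_V = 0.877·3.320 − 0.93 − 1.32 = 0.662.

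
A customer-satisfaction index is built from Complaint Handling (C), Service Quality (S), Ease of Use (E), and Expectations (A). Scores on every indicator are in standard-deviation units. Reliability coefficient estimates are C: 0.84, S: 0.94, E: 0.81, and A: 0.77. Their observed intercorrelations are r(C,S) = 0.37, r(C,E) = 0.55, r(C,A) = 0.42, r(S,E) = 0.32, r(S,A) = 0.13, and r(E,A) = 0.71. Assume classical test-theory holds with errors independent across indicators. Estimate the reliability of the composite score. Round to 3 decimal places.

Var(C+S+E+A) = 4 + 2·[0.37 + 0.55 + 0.42 + 0.32 + 0.13 + 0.71] = 4 + 5 = 9.
With uncorrelated errors the cross-covariances are all true-score covariance, so they carry over unchanged; only the diagonal terms shrink to ρᵢσᵢ².
True-score variance = [0.84 + 0.94 + 0.81 + 0.77] + 5 = 3.36 + 5 = 8.36.
Reliability = 8.36 / 9 = 0.929.

0.929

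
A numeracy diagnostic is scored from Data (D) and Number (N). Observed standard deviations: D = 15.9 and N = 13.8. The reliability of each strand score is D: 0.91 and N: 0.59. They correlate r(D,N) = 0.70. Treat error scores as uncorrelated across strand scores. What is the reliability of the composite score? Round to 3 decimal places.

0.866

Var(D+N) = 15.9² + 13.8² + 2·[15.9·13.8·0.70] = 443.25 + 307.188 = 750.438.
Because errors are independent across components, Cov(Tᵢ,Tⱼ) = Cov(Xᵢ,Xⱼ); the off-diagonal part of the true-score variance is the same as above.
True-score variance = [15.9²·0.91 + 13.8²·0.59] + 307.188 = 342.417 + 307.188 = 649.605.
Reliability = 649.605 / 750.438 = 0.866.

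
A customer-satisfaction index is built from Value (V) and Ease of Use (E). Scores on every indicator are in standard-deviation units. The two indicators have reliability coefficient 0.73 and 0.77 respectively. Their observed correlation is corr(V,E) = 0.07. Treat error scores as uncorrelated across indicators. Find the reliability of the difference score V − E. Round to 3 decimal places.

Var(V−E) = 1 + 1 − 2·0.07 = 2 − 0.14 = 1.86.
With uncorrelated errors the cross-covariances are all true-score covariance, so they carry over unchanged; only the diagonal terms shrink to ρᵢσᵢ².
True-score variance = [0.73 + 0.77] − 0.14 = 1.5 − 0.14 = 1.36.
Reliability = 1.36 / 1.86 = 0.731.

0.731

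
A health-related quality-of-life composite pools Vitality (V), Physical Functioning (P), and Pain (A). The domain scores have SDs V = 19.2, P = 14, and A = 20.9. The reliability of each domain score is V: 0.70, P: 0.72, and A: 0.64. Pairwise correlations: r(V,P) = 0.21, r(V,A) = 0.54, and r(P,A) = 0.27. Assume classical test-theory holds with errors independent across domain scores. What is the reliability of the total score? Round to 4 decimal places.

Var(V+P+A) = 19.2² + 14² + 20.9² + 2·[19.2·14·0.21 + 19.2·20.9·0.54 + 14·20.9·0.27] = 1001.45 + 704.282 = 1705.73.
With uncorrelated errors the cross-covariances are all true-score covariance, so they carry over unchanged; only the diagonal terms shrink to ρᵢσᵢ².
True-score variance = [19.2²·0.70 + 14²·0.72 + 20.9²·0.64] + 704.282 = 678.726 + 704.282 = 1383.01.
Reliability = 1383.01 / 1705.73 = 0.8108.

0.8108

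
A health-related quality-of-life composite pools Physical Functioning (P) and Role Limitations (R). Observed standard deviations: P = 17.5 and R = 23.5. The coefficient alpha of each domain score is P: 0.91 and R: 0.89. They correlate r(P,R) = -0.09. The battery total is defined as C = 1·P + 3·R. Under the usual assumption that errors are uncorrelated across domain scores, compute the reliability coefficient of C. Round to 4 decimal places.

0.8864

Var(C) = 17.5² + 3²·23.5² + 2·[3·17.5·23.5·(-0.09)] = 5276.5 − 222.075 = 5054.43.
With uncorrelated errors the cross-covariances are all true-score covariance, so they carry over unchanged; only the diagonal terms shrink to ρᵢσᵢ².
True-score variance = [17.5²·0.91 + 3²·23.5²·0.89] − 222.075 = 4702.21 − 222.075 = 4480.14.
Reliability = 4480.14 / 5054.43 = 0.8864.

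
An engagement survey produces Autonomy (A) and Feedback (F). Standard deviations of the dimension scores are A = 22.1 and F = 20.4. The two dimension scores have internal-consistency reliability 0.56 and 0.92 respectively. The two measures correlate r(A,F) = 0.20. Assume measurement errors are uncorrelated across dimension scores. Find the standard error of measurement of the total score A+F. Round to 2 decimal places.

15.75

Var(total) = 904.57 + 180.336 = 1084.91.
True-score variance = 656.377 + 180.336 = 836.713, so reliability = 0.7712.
Error variance = 1084.91 − 836.713 = 248.193; SEM = √248.193 = 15.75.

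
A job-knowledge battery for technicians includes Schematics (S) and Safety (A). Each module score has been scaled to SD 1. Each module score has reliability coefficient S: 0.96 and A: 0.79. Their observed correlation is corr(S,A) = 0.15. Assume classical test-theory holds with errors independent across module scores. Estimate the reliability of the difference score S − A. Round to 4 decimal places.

Var(S−A) = 1 + 1 − 2·0.15 = 2 − 0.3 = 1.7.
Because errors are independent across components, Cov(Tᵢ,Tⱼ) = Cov(Xᵢ,Xⱼ); the off-diagonal part of the true-score variance is the same as above.
True-score variance = [0.96 + 0.79] − 0.3 = 1.75 − 0.3 = 1.45.
Reliability = 1.45 / 1.7 = 0.8529.

0.8529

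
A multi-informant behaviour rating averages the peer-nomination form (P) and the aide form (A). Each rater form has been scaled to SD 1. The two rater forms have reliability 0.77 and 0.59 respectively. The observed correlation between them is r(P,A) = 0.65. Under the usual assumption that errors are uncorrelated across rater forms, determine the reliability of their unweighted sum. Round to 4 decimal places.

Var(P+A) = 2 + 2·[0.65] = 2 + 1.3 = 3.3.
Under uncorrelated errors the observed covariances equal the true-score covariances, so only the own-variance terms attenuate.
True-score variance = [0.77 + 0.59] + 1.3 = 1.36 + 1.3 = 2.66.
Reliability = 2.66 / 3.3 = 0.8061.

0.8061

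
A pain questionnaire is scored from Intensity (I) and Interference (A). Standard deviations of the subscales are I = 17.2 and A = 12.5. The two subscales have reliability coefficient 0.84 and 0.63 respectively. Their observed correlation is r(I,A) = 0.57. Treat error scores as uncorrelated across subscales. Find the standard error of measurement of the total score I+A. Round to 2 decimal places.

Var(total) = 452.09 + 245.1 = 697.19.
True-score variance = 346.943 + 245.1 = 592.043, so reliability = 0.8492.
Error variance = 697.19 − 592.043 = 105.147; SEM = √105.147 = 10.25.

10.25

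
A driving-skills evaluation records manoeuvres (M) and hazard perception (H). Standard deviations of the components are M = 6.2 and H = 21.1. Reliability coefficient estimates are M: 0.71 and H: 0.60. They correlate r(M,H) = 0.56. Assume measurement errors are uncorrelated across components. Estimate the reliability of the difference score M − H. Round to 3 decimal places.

0.439

Var(M−H) = 6.2² + 21.1² − 2·6.2·21.1·0.56 = 483.65 − 146.518 = 337.132.
Under uncorrelated errors the observed covariances equal the true-score covariances, so only the own-variance terms attenuate.
True-score variance = [6.2²·0.71 + 21.1²·0.60] − 146.518 = 294.418 − 146.518 = 147.9.
Reliability = 147.9 / 337.132 = 0.439.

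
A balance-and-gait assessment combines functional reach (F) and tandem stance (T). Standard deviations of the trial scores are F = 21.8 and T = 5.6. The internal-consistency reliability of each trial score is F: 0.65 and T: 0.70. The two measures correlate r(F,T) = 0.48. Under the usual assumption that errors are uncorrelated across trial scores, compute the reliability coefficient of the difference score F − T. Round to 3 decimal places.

0.549

Var(F−T) = 21.8² + 5.6² − 2·21.8·5.6·0.48 = 506.6 − 117.197 = 389.403.
Under uncorrelated errors the observed covariances equal the true-score covariances, so only the own-variance terms attenuate.
True-score variance = [21.8²·0.65 + 5.6²·0.70] − 117.197 = 330.858 − 117.197 = 213.661.
Reliability = 213.661 / 389.403 = 0.549.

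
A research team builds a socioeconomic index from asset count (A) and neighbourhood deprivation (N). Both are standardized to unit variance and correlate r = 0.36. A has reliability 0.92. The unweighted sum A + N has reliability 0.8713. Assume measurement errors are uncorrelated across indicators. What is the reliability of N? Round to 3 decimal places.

0.730

Var(A+N) = 2 + 2·0.36 = 2.720.
True-score variance = ρ_A + ρ_N + 2·0.36, so 0.8713 = (0.92 + ρ_N + 0.72) / 2.720.
ρ_N = 0.8713·2.720 − 0.92 − 0.72 = 0.730.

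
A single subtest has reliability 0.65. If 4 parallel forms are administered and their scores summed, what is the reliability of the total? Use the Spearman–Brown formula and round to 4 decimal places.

0.8814

ρ_k = kρ / (1 + (k−1)ρ) = 4·0.65 / (1 + 3·0.65) = 2.600 / 2.950 = 0.8814.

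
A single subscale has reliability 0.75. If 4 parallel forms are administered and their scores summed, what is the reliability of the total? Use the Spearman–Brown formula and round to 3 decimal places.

0.923

ρ_k = kρ / (1 + (k−1)ρ) = 4·0.75 / (1 + 3·0.75) = 3.000 / 3.250 = 0.923.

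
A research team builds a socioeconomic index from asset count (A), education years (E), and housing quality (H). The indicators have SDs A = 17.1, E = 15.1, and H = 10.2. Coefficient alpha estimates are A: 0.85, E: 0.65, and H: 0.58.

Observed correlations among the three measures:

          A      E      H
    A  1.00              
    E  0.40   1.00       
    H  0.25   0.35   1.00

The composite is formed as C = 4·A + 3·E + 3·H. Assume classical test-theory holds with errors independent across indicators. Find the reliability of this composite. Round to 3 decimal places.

Var(C) = 4²·17.1² + 3²·15.1² + 3²·10.2² + 2·[12·17.1·15.1·0.40 + 12·17.1·10.2·0.25 + 9·15.1·10.2·0.35] = 7667.01 + 4495.66 = 12162.7.
With uncorrelated errors the cross-covariances are all true-score covariance, so they carry over unchanged; only the diagonal terms shrink to ρᵢσᵢ².
True-score variance = [4²·17.1²·0.85 + 3²·15.1²·0.65 + 3²·10.2²·0.58] + 4495.66 = 5853.72 + 4495.66 = 10349.4.
Reliability = 10349.4 / 12162.7 = 0.851.

0.851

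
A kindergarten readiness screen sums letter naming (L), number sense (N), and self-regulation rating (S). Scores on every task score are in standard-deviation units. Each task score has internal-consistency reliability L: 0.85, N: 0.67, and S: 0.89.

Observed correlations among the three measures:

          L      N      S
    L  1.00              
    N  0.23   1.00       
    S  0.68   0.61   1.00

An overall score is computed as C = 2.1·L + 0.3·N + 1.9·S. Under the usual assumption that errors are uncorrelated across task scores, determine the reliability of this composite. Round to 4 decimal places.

0.9251

Var(C) = 2.1² + 0.3² + 1.9² + 2·[0.63·0.23 + 3.99·0.68 + 0.57·0.61] = 8.11 + 6.4116 = 14.5216.
With uncorrelated errors the cross-covariances are all true-score covariance, so they carry over unchanged; only the diagonal terms shrink to ρᵢσᵢ².
True-score variance = [2.1²·0.85 + 0.3²·0.67 + 1.9²·0.89] + 6.4116 = 7.0217 + 6.4116 = 13.4333.
Reliability = 13.4333 / 14.5216 = 0.9251.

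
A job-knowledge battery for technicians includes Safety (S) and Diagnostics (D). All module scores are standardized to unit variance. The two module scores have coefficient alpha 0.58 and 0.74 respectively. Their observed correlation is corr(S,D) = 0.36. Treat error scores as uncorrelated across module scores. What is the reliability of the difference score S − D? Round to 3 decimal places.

Var(S−D) = 1 + 1 − 2·0.36 = 2 − 0.72 = 1.28.
Because errors are independent across components, Cov(Tᵢ,Tⱼ) = Cov(Xᵢ,Xⱼ); the off-diagonal part of the true-score variance is the same as above.
True-score variance = [0.58 + 0.74] − 0.72 = 1.32 − 0.72 = 0.6.
Reliability = 0.6 / 1.28 = 0.469.

0.469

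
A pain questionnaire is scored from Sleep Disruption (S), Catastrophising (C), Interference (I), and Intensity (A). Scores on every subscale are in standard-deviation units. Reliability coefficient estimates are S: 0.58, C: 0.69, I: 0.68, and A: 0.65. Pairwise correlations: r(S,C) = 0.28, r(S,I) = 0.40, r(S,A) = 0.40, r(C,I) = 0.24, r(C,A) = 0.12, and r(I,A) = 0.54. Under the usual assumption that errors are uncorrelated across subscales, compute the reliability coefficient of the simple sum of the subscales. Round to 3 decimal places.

Var(S+C+I+A) = 4 + 2·[0.28 + 0.40 + 0.40 + 0.24 + 0.12 + 0.54] = 4 + 3.96 = 7.96.
With uncorrelated errors the cross-covariances are all true-score covariance, so they carry over unchanged; only the diagonal terms shrink to ρᵢσᵢ².
True-score variance = [0.58 + 0.69 + 0.68 + 0.65] + 3.96 = 2.6 + 3.96 = 6.56.
Reliability = 6.56 / 7.96 = 0.824.

0.824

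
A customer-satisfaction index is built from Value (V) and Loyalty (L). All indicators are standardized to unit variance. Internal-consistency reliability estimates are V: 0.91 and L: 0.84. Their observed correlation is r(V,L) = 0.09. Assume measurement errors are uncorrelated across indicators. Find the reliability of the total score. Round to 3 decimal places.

0.885

Var(V+L) = 2 + 2·[0.09] = 2 + 0.18 = 2.18.
With uncorrelated errors the cross-covariances are all true-score covariance, so they carry over unchanged; only the diagonal terms shrink to ρᵢσᵢ².
True-score variance = [0.91 + 0.84] + 0.18 = 1.75 + 0.18 = 1.93.
Reliability = 1.93 / 2.18 = 0.885.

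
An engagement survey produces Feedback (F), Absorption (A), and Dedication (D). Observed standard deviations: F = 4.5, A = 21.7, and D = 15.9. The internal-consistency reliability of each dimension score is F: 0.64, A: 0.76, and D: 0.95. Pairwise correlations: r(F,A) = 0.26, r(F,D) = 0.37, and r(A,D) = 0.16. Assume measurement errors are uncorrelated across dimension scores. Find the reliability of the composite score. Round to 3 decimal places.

0.861

Var(F+A+D) = 4.5² + 21.7² + 15.9² + 2·[4.5·21.7·0.26 + 4.5·15.9·0.37 + 21.7·15.9·0.16] = 743.95 + 214.135 = 958.085.
Under uncorrelated errors the observed covariances equal the true-score covariances, so only the own-variance terms attenuate.
True-score variance = [4.5²·0.64 + 21.7²·0.76 + 15.9²·0.95] + 214.135 = 611.006 + 214.135 = 825.14.
Reliability = 825.14 / 958.085 = 0.861.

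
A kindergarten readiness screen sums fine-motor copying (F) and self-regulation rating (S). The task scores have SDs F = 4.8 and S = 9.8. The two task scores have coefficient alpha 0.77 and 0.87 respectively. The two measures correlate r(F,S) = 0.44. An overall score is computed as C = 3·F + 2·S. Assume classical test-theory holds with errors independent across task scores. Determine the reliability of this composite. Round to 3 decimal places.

0.884

Var(C) = 3²·4.8² + 2²·9.8² + 2·[6·4.8·9.8·0.44] = 591.52 + 248.371 = 839.891.
Under uncorrelated errors the observed covariances equal the true-score covariances, so only the own-variance terms attenuate.
True-score variance = [3²·4.8²·0.77 + 2²·9.8²·0.87] + 248.371 = 493.886 + 248.371 = 742.258.
Reliability = 742.258 / 839.891 = 0.884.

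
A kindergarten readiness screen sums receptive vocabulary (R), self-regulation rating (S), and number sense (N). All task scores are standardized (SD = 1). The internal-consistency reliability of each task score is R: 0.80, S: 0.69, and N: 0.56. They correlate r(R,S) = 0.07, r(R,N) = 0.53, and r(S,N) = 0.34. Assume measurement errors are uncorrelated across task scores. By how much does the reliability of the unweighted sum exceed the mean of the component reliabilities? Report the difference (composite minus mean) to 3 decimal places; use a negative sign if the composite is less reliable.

Var(sum) = 3 + 1.88 = 4.88; true-score variance = 2.05 + 1.88 = 3.93; composite reliability = 0.8053.
Mean component reliability = 0.6833.
Difference = 0.8053 − 0.6833 = 0.122.

0.122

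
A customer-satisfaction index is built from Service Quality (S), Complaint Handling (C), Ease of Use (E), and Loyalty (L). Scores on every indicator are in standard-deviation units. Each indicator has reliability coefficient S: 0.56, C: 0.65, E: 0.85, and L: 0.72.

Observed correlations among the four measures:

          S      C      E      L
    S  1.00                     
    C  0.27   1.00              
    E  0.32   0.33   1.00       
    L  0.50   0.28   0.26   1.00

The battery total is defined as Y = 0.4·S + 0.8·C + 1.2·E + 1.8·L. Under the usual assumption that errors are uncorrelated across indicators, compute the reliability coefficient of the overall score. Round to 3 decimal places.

Var(Y) = 0.4² + 0.8² + 1.2² + 1.8² + 2·[0.32·0.27 + 0.48·0.32 + 0.72·0.50 + 0.96·0.33 + 1.44·0.28 + 2.16·0.26] = 5.48 + 3.7632 = 9.2432.
Under uncorrelated errors the observed covariances equal the true-score covariances, so only the own-variance terms attenuate.
True-score variance = [0.4²·0.56 + 0.8²·0.65 + 1.2²·0.85 + 1.8²·0.72] + 3.7632 = 4.0624 + 3.7632 = 7.8256.
Reliability = 7.8256 / 9.2432 = 0.847.

0.847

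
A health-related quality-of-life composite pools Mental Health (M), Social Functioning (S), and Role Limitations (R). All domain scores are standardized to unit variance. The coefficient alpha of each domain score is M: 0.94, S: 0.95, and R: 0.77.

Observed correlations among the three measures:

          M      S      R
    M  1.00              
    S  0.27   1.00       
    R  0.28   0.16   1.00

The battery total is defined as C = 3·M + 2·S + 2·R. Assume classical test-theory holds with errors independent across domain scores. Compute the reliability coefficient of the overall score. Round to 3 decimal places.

0.933

Var(C) = 3² + 2² + 2² + 2·[6·0.27 + 6·0.28 + 4·0.16] = 17 + 7.88 = 24.88.
With uncorrelated errors the cross-covariances are all true-score covariance, so they carry over unchanged; only the diagonal terms shrink to ρᵢσᵢ².
True-score variance = [3²·0.94 + 2²·0.95 + 2²·0.77] + 7.88 = 15.34 + 7.88 = 23.22.
Reliability = 23.22 / 24.88 = 0.933.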